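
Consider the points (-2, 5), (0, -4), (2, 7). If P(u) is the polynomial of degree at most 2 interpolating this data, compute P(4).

Evaluate each Lagrange basis at u = 4:
L_0(4) = (4)·(2)/[(-2)·(-4)] = 1
L_1(4) = (6)·(2)/[(2)·(-2)] = -3
L_2(4) = (6)·(4)/[(4)·(2)] = 3
Sum: 5·(1) + (-4)·(-3) + 7·(3) = 38

38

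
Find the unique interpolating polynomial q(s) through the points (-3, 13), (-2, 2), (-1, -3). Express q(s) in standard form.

L_0(s) = (s + 2)(s + 1) / [2] = (1/2)s^2 + (3/2)s + 1
L_1(s) = (s + 3)(s + 1) / [-1] = -s^2 - 4s - 3
L_2(s) = (s + 3)(s + 2) / [2] = (1/2)s^2 + (5/2)s + 3
q(s) = 13·L_0 + 2·L_1 + (-3)·L_2
  13·L_0(s) = (13/2)s^2 + (39/2)s + 13
  2·L_1(s) = -2s^2 - 8s - 6
  (-3)·L_2(s) = -(3/2)s^2 - (15/2)s - 9
Adding term by term: 3s^2 + 4s - 2

q(s) = 3s^2 + 4s - 2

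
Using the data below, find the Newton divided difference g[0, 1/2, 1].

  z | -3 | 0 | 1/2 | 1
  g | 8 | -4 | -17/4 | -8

g[0,1/2] = (-17/4 - (-4)) / (1/2 - 0) = -1/2
g[1/2,1] = (-8 - (-17/4)) / (1 - 1/2) = -15/2
g[0,1/2,1] = (-15/2 - (-1/2)) / (1 - 0) = -7

-7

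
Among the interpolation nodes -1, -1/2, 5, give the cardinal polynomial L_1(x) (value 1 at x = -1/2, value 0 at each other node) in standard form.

L_1(x) = -(4/11)x^2 + (16/11)x + 20/11

L_1(x) = (x + 1)(x - 5) / [(1/2)·(-11/2)]
       = (x^2 - 4x - 5) / (-11/4)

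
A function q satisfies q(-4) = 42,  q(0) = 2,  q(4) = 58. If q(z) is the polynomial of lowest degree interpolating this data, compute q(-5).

67

Evaluate each Lagrange basis at z = -5:
L_0(-5) = (-5)·(-9)/[(-4)·(-8)] = 45/32
L_1(-5) = (-1)·(-9)/[(4)·(-4)] = -9/16
L_2(-5) = (-1)·(-5)/[(8)·(4)] = 5/32
Sum: 42·(45/32) + 2·(-9/16) + 58·(5/32) = 67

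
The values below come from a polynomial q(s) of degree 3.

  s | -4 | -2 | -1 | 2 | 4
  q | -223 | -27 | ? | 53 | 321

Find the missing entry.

-4

The 4 known values determine q uniquely (degree ≤ 3).
L_0(-1) = (1)·(-3)·(-5)/[(-2)·(-6)·(-8)] = -5/32
L_1(-1) = (3)·(-3)·(-5)/[(2)·(-4)·(-6)] = 15/16
L_2(-1) = (3)·(1)·(-5)/[(6)·(4)·(-2)] = 5/16
L_3(-1) = (3)·(1)·(-3)/[(8)·(6)·(2)] = -3/32
Sum: (-223)·(-5/32) + (-27)·(15/16) + 53·(5/16) + 321·(-3/32) = -4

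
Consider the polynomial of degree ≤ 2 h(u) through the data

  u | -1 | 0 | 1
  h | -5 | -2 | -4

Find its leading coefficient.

-5/2

L_0(u) = u(u - 1) / [2] = (1/2)u^2 - (1/2)u
L_1(u) = (u + 1)(u - 1) / [-1] = -u^2 + 1
L_2(u) = (u + 1)u / [2] = (1/2)u^2 + (1/2)u
h(u) = (-5)·L_0 + (-2)·L_1 + (-4)·L_2
Only the coefficient of u^2 is needed; take it from each L_i and combine:
(-5)·(1/2) + (-2)·(-1) + (-4)·(1/2) = -5/2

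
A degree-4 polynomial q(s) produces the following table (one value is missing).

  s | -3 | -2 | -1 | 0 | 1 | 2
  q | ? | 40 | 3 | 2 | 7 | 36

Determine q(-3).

191

The 5 known values determine q uniquely (degree ≤ 4).
Evaluate each Lagrange basis at s = -3:
L_0(-3) = (-2)·(-3)·(-4)·(-5)/[(-1)·(-2)·(-3)·(-4)] = 5
L_1(-3) = (-1)·(-3)·(-4)·(-5)/[(1)·(-1)·(-2)·(-3)] = -10
L_2(-3) = (-1)·(-2)·(-4)·(-5)/[(2)·(1)·(-1)·(-2)] = 10
L_3(-3) = (-1)·(-2)·(-3)·(-5)/[(3)·(2)·(1)·(-1)] = -5
L_4(-3) = (-1)·(-2)·(-3)·(-4)/[(4)·(3)·(2)·(1)] = 1
Sum: 40·(5) + 3·(-10) + 2·(10) + 7·(-5) + 36·(1) = 191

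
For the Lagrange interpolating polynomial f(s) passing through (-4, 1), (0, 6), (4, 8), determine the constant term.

Build the Lagrange basis polynomials:
L_0(s) = s(s - 4) / [32] = (1/32)s^2 - (1/8)s
L_1(s) = (s + 4)(s - 4) / [-16] = -(1/16)s^2 + 1
L_2(s) = (s + 4)s / [32] = (1/32)s^2 + (1/8)s
f(s) = 1·L_0 + 6·L_1 + 8·L_2
Only the constant term is needed; take it from each L_i and combine:
1·(0) + 6·(1) + 8·(0) = 6

6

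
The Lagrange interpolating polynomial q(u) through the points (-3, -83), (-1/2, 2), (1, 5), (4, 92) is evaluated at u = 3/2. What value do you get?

Evaluate each Lagrange basis at u = 3/2:
L_0(3/2) = (2)·(1/2)·(-5/2)/[(-5/2)·(-4)·(-7)] = 1/28
L_1(3/2) = (9/2)·(1/2)·(-5/2)/[(5/2)·(-3/2)·(-9/2)] = -1/3
L_2(3/2) = (9/2)·(2)·(-5/2)/[(4)·(3/2)·(-3)] = 5/4
L_3(3/2) = (9/2)·(2)·(1/2)/[(7)·(9/2)·(3)] = 1/21
Sum: (-83)·(1/28) + 2·(-1/3) + 5·(5/4) + 92·(1/21) = 7

7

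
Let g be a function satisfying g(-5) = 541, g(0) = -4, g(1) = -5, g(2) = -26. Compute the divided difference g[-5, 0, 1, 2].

-4

g[-5,0] = (-4 - 541) / (0 - (-5)) = -109
g[0,1] = (-5 - (-4)) / (1 - 0) = -1
g[1,2] = (-26 - (-5)) / (2 - 1) = -21
g[-5,0,1] = (-1 - (-109)) / (1 - (-5)) = 18
g[0,1,2] = (-21 - (-1)) / (2 - 0) = -10
g[-5,0,1,2] = (-10 - 18) / (2 - (-5)) = -4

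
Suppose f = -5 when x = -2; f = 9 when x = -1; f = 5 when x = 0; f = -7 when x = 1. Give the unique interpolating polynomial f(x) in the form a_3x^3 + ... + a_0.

f(x) = (5/3)x^3 - 4x^2 - (29/3)x + 5

L_0(x) = (x + 1)x(x - 1) / [-6] = -(1/6)x^3 + (1/6)x
L_1(x) = (x + 2)x(x - 1) / [2] = (1/2)x^3 + (1/2)x^2 - x
L_2(x) = (x + 2)(x + 1)(x - 1) / [-2] = -(1/2)x^3 - x^2 + (1/2)x + 1
L_3(x) = (x + 2)(x + 1)x / [6] = (1/6)x^3 + (1/2)x^2 + (1/3)x
f(x) = (-5)·L_0 + 9·L_1 + 5·L_2 + (-7)·L_3
  (-5)·L_0(x) = (5/6)x^3 - (5/6)x
  9·L_1(x) = (9/2)x^3 + (9/2)x^2 - 9x
  5·L_2(x) = -(5/2)x^3 - 5x^2 + (5/2)x + 5
  (-7)·L_3(x) = -(7/6)x^3 - (7/2)x^2 - (7/3)x
Adding term by term: (5/3)x^3 - 4x^2 - (29/3)x + 5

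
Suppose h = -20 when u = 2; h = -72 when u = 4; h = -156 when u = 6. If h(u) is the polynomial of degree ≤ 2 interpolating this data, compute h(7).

L_0(7) = (3)·(1)/[(-2)·(-4)] = 3/8
L_1(7) = (5)·(1)/[(2)·(-2)] = -5/4
L_2(7) = (5)·(3)/[(4)·(2)] = 15/8
Sum: (-20)·(3/8) + (-72)·(-5/4) + (-156)·(15/8) = -210

-210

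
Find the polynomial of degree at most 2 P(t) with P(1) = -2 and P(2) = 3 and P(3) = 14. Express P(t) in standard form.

P(t) = 3t^2 - 4t - 1

Build the Lagrange basis polynomials:
L_0(t) = (t - 2)(t - 3) / [2] = (1/2)t^2 - (5/2)t + 3
L_1(t) = (t - 1)(t - 3) / [-1] = -t^2 + 4t - 3
L_2(t) = (t - 1)(t - 2) / [2] = (1/2)t^2 - (3/2)t + 1
P(t) = (-2)·L_0 + 3·L_1 + 14·L_2
  (-2)·L_0(t) = -t^2 + 5t - 6
  3·L_1(t) = -3t^2 + 12t - 9
  14·L_2(t) = 7t^2 - 21t + 14
Adding term by term: 3t^2 - 4t - 1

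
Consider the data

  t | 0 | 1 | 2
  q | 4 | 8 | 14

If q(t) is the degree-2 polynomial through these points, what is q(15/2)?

331/4

Evaluate each Lagrange basis at t = 15/2:
L_0(15/2) = (13/2)·(11/2)/[(-1)·(-2)] = 143/8
L_1(15/2) = (15/2)·(11/2)/[(1)·(-1)] = -165/4
L_2(15/2) = (15/2)·(13/2)/[(2)·(1)] = 195/8
Sum: 4·(143/8) + 8·(-165/4) + 14·(195/8) = 331/4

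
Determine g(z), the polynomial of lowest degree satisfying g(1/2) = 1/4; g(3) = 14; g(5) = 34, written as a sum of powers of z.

g(z) = z^2 + 2z - 1

Build the Lagrange basis polynomials:
L_0(z) = (z - 3)(z - 5) / [45/4] = (4/45)z^2 - (32/45)z + 4/3
L_1(z) = (z - 1/2)(z - 5) / [-5] = -(1/5)z^2 + (11/10)z - 1/2
L_2(z) = (z - 1/2)(z - 3) / [9] = (1/9)z^2 - (7/18)z + 1/6
g(z) = (1/4)·L_0 + 14·L_1 + 34·L_2
  (1/4)·L_0(z) = (1/45)z^2 - (8/45)z + 1/3
  14·L_1(z) = -(14/5)z^2 + (77/5)z - 7
  34·L_2(z) = (34/9)z^2 - (119/9)z + 17/3
Adding term by term: z^2 + 2z - 1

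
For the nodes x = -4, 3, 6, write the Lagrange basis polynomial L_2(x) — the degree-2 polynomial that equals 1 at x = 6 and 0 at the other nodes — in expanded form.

L_2(x) = (1/30)x^2 + (1/30)x - 2/5

L_2(x) = (x + 4)(x - 3) / [(10)·(3)]
       = (x^2 + x - 12) / (30)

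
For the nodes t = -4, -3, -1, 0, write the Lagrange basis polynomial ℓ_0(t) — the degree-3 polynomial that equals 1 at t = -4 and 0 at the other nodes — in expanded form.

ℓ_0(t) = -(1/12)t^3 - (1/3)t^2 - (1/4)t

ℓ_0(t) = (t + 3)(t + 1)t / [(-1)·(-3)·(-4)]
       = (t^3 + 4t^2 + 3t) / (-12)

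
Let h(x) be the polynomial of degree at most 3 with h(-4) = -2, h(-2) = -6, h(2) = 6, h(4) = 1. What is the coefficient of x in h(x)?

Build the Lagrange basis polynomials:
L_0(x) = (x + 2)(x - 2)(x - 4) / [-96] = -(1/96)x^3 + (1/24)x^2 + (1/24)x - 1/6
L_1(x) = (x + 4)(x - 2)(x - 4) / [48] = (1/48)x^3 - (1/24)x^2 - (1/3)x + 2/3
L_2(x) = (x + 4)(x + 2)(x - 4) / [-48] = -(1/48)x^3 - (1/24)x^2 + (1/3)x + 2/3
L_3(x) = (x + 4)(x + 2)(x - 2) / [96] = (1/96)x^3 + (1/24)x^2 - (1/24)x - 1/6
h(x) = (-2)·L_0 + (-6)·L_1 + 6·L_2 + 1·L_3
Only the coefficient of x is needed; take it from each L_i and combine:
(-2)·(1/24) + (-6)·(-1/3) + 6·(1/3) + 1·(-1/24) = 31/8

31/8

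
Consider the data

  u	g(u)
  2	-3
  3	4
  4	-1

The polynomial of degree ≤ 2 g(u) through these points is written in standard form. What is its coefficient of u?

37

Build the Lagrange basis polynomials:
L_0(u) = (u - 3)(u - 4) / [2] = (1/2)u^2 - (7/2)u + 6
L_1(u) = (u - 2)(u - 4) / [-1] = -u^2 + 6u - 8
L_2(u) = (u - 2)(u - 3) / [2] = (1/2)u^2 - (5/2)u + 3
g(u) = (-3)·L_0 + 4·L_1 + (-1)·L_2
Only the coefficient of u is needed; take it from each L_i and combine:
(-3)·(-7/2) + 4·(6) + (-1)·(-5/2) = 37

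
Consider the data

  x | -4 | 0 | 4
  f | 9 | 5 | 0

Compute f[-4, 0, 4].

f[-4,0] = (5 - 9) / (0 - (-4)) = -1
f[0,4] = (0 - 5) / (4 - 0) = -5/4
f[-4,0,4] = (-5/4 - (-1)) / (4 - (-4)) = -1/32

-1/32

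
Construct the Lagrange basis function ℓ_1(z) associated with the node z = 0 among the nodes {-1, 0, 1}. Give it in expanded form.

ℓ_1(z) = (z + 1)(z - 1) / [(1)·(-1)]
       = (z^2 - 1) / (-1)

ℓ_1(z) = -z^2 + 1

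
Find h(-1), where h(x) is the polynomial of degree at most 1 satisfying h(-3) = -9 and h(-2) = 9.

27

L_0(-1) = (1)/[(-1)] = -1
L_1(-1) = (2)/[(1)] = 2
Sum: (-9)·(-1) + 9·(2) = 27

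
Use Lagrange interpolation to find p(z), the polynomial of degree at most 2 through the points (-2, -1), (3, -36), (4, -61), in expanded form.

Build the Lagrange basis polynomials:
L_0(z) = (z - 3)(z - 4) / [30] = (1/30)z^2 - (7/30)z + 2/5
L_1(z) = (z + 2)(z - 4) / [-5] = -(1/5)z^2 + (2/5)z + 8/5
L_2(z) = (z + 2)(z - 3) / [6] = (1/6)z^2 - (1/6)z - 1
p(z) = (-1)·L_0 + (-36)·L_1 + (-61)·L_2
  (-1)·L_0(z) = -(1/30)z^2 + (7/30)z - 2/5
  (-36)·L_1(z) = (36/5)z^2 - (72/5)z - 288/5
  (-61)·L_2(z) = -(61/6)z^2 + (61/6)z + 61
Adding term by term: -3z^2 - 4z + 3

p(z) = -3z^2 - 4z + 3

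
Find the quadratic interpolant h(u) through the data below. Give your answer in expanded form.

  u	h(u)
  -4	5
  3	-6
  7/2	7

L_0(u) = (u - 3)(u - 7/2) / [105/2] = (2/105)u^2 - (13/105)u + 1/5
L_1(u) = (u + 4)(u - 7/2) / [-7/2] = -(2/7)u^2 - (1/7)u + 4
L_2(u) = (u + 4)(u - 3) / [15/4] = (4/15)u^2 + (4/15)u - 16/5
h(u) = 5·L_0 + (-6)·L_1 + 7·L_2
  5·L_0(u) = (2/21)u^2 - (13/21)u + 1
  (-6)·L_1(u) = (12/7)u^2 + (6/7)u - 24
  7·L_2(u) = (28/15)u^2 + (28/15)u - 112/5
Adding term by term: (386/105)u^2 + (221/105)u - 227/5

h(u) = (386/105)u^2 + (221/105)u - 227/5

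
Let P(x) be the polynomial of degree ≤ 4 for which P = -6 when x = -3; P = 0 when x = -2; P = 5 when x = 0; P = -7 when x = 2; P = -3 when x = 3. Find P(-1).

Evaluate each Lagrange basis at x = -1:
L_0(-1) = (1)·(-1)·(-3)·(-4)/[(-1)·(-3)·(-5)·(-6)] = -2/15
L_1(-1) = (2)·(-1)·(-3)·(-4)/[(1)·(-2)·(-4)·(-5)] = 3/5
L_2(-1) = (2)·(1)·(-3)·(-4)/[(3)·(2)·(-2)·(-3)] = 2/3
L_3(-1) = (2)·(1)·(-1)·(-4)/[(5)·(4)·(2)·(-1)] = -1/5
L_4(-1) = (2)·(1)·(-1)·(-3)/[(6)·(5)·(3)·(1)] = 1/15
Sum: (-6)·(-2/15) + 0 + 5·(2/3) + (-7)·(-1/5) + (-3)·(1/15) = 16/3

16/3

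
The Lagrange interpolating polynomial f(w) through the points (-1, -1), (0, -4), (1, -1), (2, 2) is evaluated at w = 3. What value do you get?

Evaluate each Lagrange basis at w = 3:
L_0(3) = (3)·(2)·(1)/[(-1)·(-2)·(-3)] = -1
L_1(3) = (4)·(2)·(1)/[(1)·(-1)·(-2)] = 4
L_2(3) = (4)·(3)·(1)/[(2)·(1)·(-1)] = -6
L_3(3) = (4)·(3)·(2)/[(3)·(2)·(1)] = 4
Sum: (-1)·(-1) + (-4)·(4) + (-1)·(-6) + 2·(4) = -1

-1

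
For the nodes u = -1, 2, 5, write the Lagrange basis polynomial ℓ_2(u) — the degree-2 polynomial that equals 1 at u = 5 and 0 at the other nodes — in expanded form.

ℓ_2(u) = (u + 1)(u - 2) / [(6)·(3)]
       = (u^2 - u - 2) / (18)

ℓ_2(u) = (1/18)u^2 - (1/18)u - 1/9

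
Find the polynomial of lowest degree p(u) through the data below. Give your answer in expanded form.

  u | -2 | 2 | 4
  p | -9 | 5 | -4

p(u) = -(4/3)u^2 + (7/2)u + 10/3

L_0(u) = (u - 2)(u - 4) / [24] = (1/24)u^2 - (1/4)u + 1/3
L_1(u) = (u + 2)(u - 4) / [-8] = -(1/8)u^2 + (1/4)u + 1
L_2(u) = (u + 2)(u - 2) / [12] = (1/12)u^2 - 1/3
p(u) = (-9)·L_0 + 5·L_1 + (-4)·L_2
  (-9)·L_0(u) = -(3/8)u^2 + (9/4)u - 3
  5·L_1(u) = -(5/8)u^2 + (5/4)u + 5
  (-4)·L_2(u) = -(1/3)u^2 + 4/3
Adding term by term: -(4/3)u^2 + (7/2)u + 10/3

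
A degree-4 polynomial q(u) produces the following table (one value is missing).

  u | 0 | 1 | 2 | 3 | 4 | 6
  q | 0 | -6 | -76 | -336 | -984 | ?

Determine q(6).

The 5 known values determine q uniquely (degree ≤ 4).
Evaluate each Lagrange basis at u = 6:
L_0(6) = (5)·(4)·(3)·(2)/[(-1)·(-2)·(-3)·(-4)] = 5
L_1(6) = (6)·(4)·(3)·(2)/[(1)·(-1)·(-2)·(-3)] = -24
L_2(6) = (6)·(5)·(3)·(2)/[(2)·(1)·(-1)·(-2)] = 45
L_3(6) = (6)·(5)·(4)·(2)/[(3)·(2)·(1)·(-1)] = -40
L_4(6) = (6)·(5)·(4)·(3)/[(4)·(3)·(2)·(1)] = 15
Sum: 0 + (-6)·(-24) + (-76)·(45) + (-336)·(-40) + (-984)·(15) = -4596

-4596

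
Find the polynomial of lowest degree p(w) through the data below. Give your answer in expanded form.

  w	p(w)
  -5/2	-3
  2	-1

L_0(w) = (w - 2) / [-9/2] = -(2/9)w + 4/9
L_1(w) = (w + 5/2) / [9/2] = (2/9)w + 5/9
p(w) = (-3)·L_0 + (-1)·L_1
  (-3)·L_0(w) = (2/3)w - 4/3
  (-1)·L_1(w) = -(2/9)w - 5/9
Adding term by term: (4/9)w - 17/9

p(w) = (4/9)w - 17/9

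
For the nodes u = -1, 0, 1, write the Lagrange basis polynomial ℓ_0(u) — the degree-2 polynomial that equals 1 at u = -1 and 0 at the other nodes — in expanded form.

ℓ_0(u) = u(u - 1) / [(-1)·(-2)]
       = (u^2 - u) / (2)

ℓ_0(u) = (1/2)u^2 - (1/2)u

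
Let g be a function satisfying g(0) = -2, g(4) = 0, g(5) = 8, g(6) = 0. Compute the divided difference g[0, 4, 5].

3/2

g[0,4] = (0 - (-2)) / (4 - 0) = 1/2
g[4,5] = (8 - 0) / (5 - 4) = 8
g[0,4,5] = (8 - 1/2) / (5 - 0) = 3/2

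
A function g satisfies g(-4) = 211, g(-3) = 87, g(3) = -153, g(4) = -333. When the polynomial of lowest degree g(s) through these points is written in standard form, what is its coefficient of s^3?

Build the Lagrange basis polynomials:
L_0(s) = (s + 3)(s - 3)(s - 4) / [-56] = -(1/56)s^3 + (1/14)s^2 + (9/56)s - 9/14
L_1(s) = (s + 4)(s - 3)(s - 4) / [42] = (1/42)s^3 - (1/14)s^2 - (8/21)s + 8/7
L_2(s) = (s + 4)(s + 3)(s - 4) / [-42] = -(1/42)s^3 - (1/14)s^2 + (8/21)s + 8/7
L_3(s) = (s + 4)(s + 3)(s - 3) / [56] = (1/56)s^3 + (1/14)s^2 - (9/56)s - 9/14
g(s) = 211·L_0 + 87·L_1 + (-153)·L_2 + (-333)·L_3
Only the coefficient of s^3 is needed; take it from each L_i and combine:
211·(-1/56) + 87·(1/42) + (-153)·(-1/42) + (-333)·(1/56) = -4

-4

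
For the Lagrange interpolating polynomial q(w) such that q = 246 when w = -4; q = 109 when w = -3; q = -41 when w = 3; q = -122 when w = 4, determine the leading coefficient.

Build the Lagrange basis polynomials:
L_0(w) = (w + 3)(w - 3)(w - 4) / [-56] = -(1/56)w^3 + (1/14)w^2 + (9/56)w - 9/14
L_1(w) = (w + 4)(w - 3)(w - 4) / [42] = (1/42)w^3 - (1/14)w^2 - (8/21)w + 8/7
L_2(w) = (w + 4)(w + 3)(w - 4) / [-42] = -(1/42)w^3 - (1/14)w^2 + (8/21)w + 8/7
L_3(w) = (w + 4)(w + 3)(w - 3) / [56] = (1/56)w^3 + (1/14)w^2 - (9/56)w - 9/14
q(w) = 246·L_0 + 109·L_1 + (-41)·L_2 + (-122)·L_3
Only the coefficient of w^3 is needed; take it from each L_i and combine:
246·(-1/56) + 109·(1/42) + (-41)·(-1/42) + (-122)·(1/56) = -3

-3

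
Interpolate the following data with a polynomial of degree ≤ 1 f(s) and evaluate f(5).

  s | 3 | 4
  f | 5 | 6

7

Evaluate each Lagrange basis at s = 5:
L_0(5) = (1)/[(-1)] = -1
L_1(5) = (2)/[(1)] = 2
Sum: 5·(-1) + 6·(2) = 7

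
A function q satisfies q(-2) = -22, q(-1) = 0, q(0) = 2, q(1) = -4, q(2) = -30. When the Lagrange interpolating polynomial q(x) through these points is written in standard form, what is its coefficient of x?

-2

L_0(x) = (x + 1)x(x - 1)(x - 2) / [24] = (1/24)x^4 - (1/12)x^3 - (1/24)x^2 + (1/12)x
L_1(x) = (x + 2)x(x - 1)(x - 2) / [-6] = -(1/6)x^4 + (1/6)x^3 + (2/3)x^2 - (2/3)x
L_2(x) = (x + 2)(x + 1)(x - 1)(x - 2) / [4] = (1/4)x^4 - (5/4)x^2 + 1
L_3(x) = (x + 2)(x + 1)x(x - 2) / [-6] = -(1/6)x^4 - (1/6)x^3 + (2/3)x^2 + (2/3)x
L_4(x) = (x + 2)(x + 1)x(x - 1) / [24] = (1/24)x^4 + (1/12)x^3 - (1/24)x^2 - (1/12)x
q(x) = (-22)·L_0 + 0·L_1 + 2·L_2 + (-4)·L_3 + (-30)·L_4
Only the coefficient of x is needed; take it from each L_i and combine:
(-22)·(1/12) + 0·(-2/3) + 2·(0) + (-4)·(2/3) + (-30)·(-1/12) = -2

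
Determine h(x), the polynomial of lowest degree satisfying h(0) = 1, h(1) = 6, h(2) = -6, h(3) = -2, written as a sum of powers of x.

h(x) = (11/2)x^3 - 25x^2 + (49/2)x + 1

Newton's divided differences:
h[0,1] = (6 - 1) / (1 - 0) = 5
h[1,2] = (-6 - 6) / (2 - 1) = -12
h[2,3] = (-2 - (-6)) / (3 - 2) = 4
h[0,1,2] = (-12 - 5) / (2 - 0) = -17/2
h[1,2,3] = (4 - (-12)) / (3 - 1) = 8
h[0,1,2,3] = (8 - (-17/2)) / (3 - 0) = 11/2
h(x) = 1 + 5·x + (-17/2)·x(x - 1) + (11/2)·x(x - 1)(x - 2)
Expanding: h(x) = (11/2)x^3 - 25x^2 + (49/2)x + 1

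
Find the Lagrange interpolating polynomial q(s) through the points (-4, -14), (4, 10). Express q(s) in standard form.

q(s) = 3s - 2

Build the Lagrange basis polynomials:
L_0(s) = (s - 4) / [-8] = -(1/8)s + 1/2
L_1(s) = (s + 4) / [8] = (1/8)s + 1/2
q(s) = (-14)·L_0 + 10·L_1
  (-14)·L_0(s) = (7/4)s - 7
  10·L_1(s) = (5/4)s + 5
Adding term by term: 3s - 2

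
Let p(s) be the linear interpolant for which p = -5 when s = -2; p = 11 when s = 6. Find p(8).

Evaluate each Lagrange basis at s = 8:
L_0(8) = (2)/[(-8)] = -1/4
L_1(8) = (10)/[(8)] = 5/4
Sum: (-5)·(-1/4) + 11·(5/4) = 15

15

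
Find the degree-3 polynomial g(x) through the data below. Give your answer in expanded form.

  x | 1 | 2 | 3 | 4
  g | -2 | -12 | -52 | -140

Build the Lagrange basis polynomials:
L_0(x) = (x - 2)(x - 3)(x - 4) / [-6] = -(1/6)x^3 + (3/2)x^2 - (13/3)x + 4
L_1(x) = (x - 1)(x - 3)(x - 4) / [2] = (1/2)x^3 - 4x^2 + (19/2)x - 6
L_2(x) = (x - 1)(x - 2)(x - 4) / [-2] = -(1/2)x^3 + (7/2)x^2 - 7x + 4
L_3(x) = (x - 1)(x - 2)(x - 3) / [6] = (1/6)x^3 - x^2 + (11/6)x - 1
g(x) = (-2)·L_0 + (-12)·L_1 + (-52)·L_2 + (-140)·L_3
  (-2)·L_0(x) = (1/3)x^3 - 3x^2 + (26/3)x - 8
  (-12)·L_1(x) = -6x^3 + 48x^2 - 114x + 72
  (-52)·L_2(x) = 26x^3 - 182x^2 + 364x - 208
  (-140)·L_3(x) = -(70/3)x^3 + 140x^2 - (770/3)x + 140
Adding term by term: -3x^3 + 3x^2 + 2x - 4

g(x) = -3x^3 + 3x^2 + 2x - 4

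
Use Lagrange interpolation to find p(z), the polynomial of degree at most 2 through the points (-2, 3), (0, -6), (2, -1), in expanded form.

p(z) = (7/4)z^2 - z - 6

Build the Lagrange basis polynomials:
L_0(z) = z(z - 2) / [8] = (1/8)z^2 - (1/4)z
L_1(z) = (z + 2)(z - 2) / [-4] = -(1/4)z^2 + 1
L_2(z) = (z + 2)z / [8] = (1/8)z^2 + (1/4)z
p(z) = 3·L_0 + (-6)·L_1 + (-1)·L_2
  3·L_0(z) = (3/8)z^2 - (3/4)z
  (-6)·L_1(z) = (3/2)z^2 - 6
  (-1)·L_2(z) = -(1/8)z^2 - (1/4)z
Adding term by term: (7/4)z^2 - z - 6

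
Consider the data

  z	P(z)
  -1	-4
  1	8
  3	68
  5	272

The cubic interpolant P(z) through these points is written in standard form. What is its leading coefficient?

2

The leading coefficient equals the top divided difference P[-1,1,3,5].
P[-1,1] = (8 - (-4)) / (1 - (-1)) = 6
P[1,3] = (68 - 8) / (3 - 1) = 30
P[3,5] = (272 - 68) / (5 - 3) = 102
P[-1,1,3] = (30 - 6) / (3 - (-1)) = 6
P[1,3,5] = (102 - 30) / (5 - 1) = 18
P[-1,1,3,5] = (18 - 6) / (5 - (-1)) = 2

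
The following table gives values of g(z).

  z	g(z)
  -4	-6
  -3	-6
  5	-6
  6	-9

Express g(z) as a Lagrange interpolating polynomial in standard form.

g(z) = -(1/30)z^3 - (1/15)z^2 + (23/30)z - 4

L_0(z) = (z + 3)(z - 5)(z - 6) / [-90] = -(1/90)z^3 + (4/45)z^2 + (1/30)z - 1
L_1(z) = (z + 4)(z - 5)(z - 6) / [72] = (1/72)z^3 - (7/72)z^2 - (7/36)z + 5/3
L_2(z) = (z + 4)(z + 3)(z - 6) / [-72] = -(1/72)z^3 - (1/72)z^2 + (5/12)z + 1
L_3(z) = (z + 4)(z + 3)(z - 5) / [90] = (1/90)z^3 + (1/45)z^2 - (23/90)z - 2/3
g(z) = (-6)·L_0 + (-6)·L_1 + (-6)·L_2 + (-9)·L_3
  (-6)·L_0(z) = (1/15)z^3 - (8/15)z^2 - (1/5)z + 6
  (-6)·L_1(z) = -(1/12)z^3 + (7/12)z^2 + (7/6)z - 10
  (-6)·L_2(z) = (1/12)z^3 + (1/12)z^2 - (5/2)z - 6
  (-9)·L_3(z) = -(1/10)z^3 - (1/5)z^2 + (23/10)z + 6
Adding term by term: -(1/30)z^3 - (1/15)z^2 + (23/30)z - 4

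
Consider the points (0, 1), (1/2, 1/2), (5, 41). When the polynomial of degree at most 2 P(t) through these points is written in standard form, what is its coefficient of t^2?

Build the Lagrange basis polynomials:
L_0(t) = (t - 1/2)(t - 5) / [5/2] = (2/5)t^2 - (11/5)t + 1
L_1(t) = t(t - 5) / [-9/4] = -(4/9)t^2 + (20/9)t
L_2(t) = t(t - 1/2) / [45/2] = (2/45)t^2 - (1/45)t
P(t) = 1·L_0 + (1/2)·L_1 + 41·L_2
Only the coefficient of t^2 is needed; take it from each L_i and combine:
1·(2/5) + (1/2)·(-4/9) + 41·(2/45) = 2

2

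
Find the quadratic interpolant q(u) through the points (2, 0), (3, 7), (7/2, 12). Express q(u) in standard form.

q(u) = 2u^2 - 3u - 2

L_0(u) = (u - 3)(u - 7/2) / [3/2] = (2/3)u^2 - (13/3)u + 7
L_1(u) = (u - 2)(u - 7/2) / [-1/2] = -2u^2 + 11u - 14
L_2(u) = (u - 2)(u - 3) / [3/4] = (4/3)u^2 - (20/3)u + 8
q(u) = 0·L_0 + 7·L_1 + 12·L_2
  0·L_0(u) = 0
  7·L_1(u) = -14u^2 + 77u - 98
  12·L_2(u) = 16u^2 - 80u + 96
Adding term by term: 2u^2 - 3u - 2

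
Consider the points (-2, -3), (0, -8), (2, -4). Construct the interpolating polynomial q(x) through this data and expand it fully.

q(x) = (9/8)x^2 - (1/4)x - 8

Build the Lagrange basis polynomials:
L_0(x) = x(x - 2) / [8] = (1/8)x^2 - (1/4)x
L_1(x) = (x + 2)(x - 2) / [-4] = -(1/4)x^2 + 1
L_2(x) = (x + 2)x / [8] = (1/8)x^2 + (1/4)x
q(x) = (-3)·L_0 + (-8)·L_1 + (-4)·L_2
  (-3)·L_0(x) = -(3/8)x^2 + (3/4)x
  (-8)·L_1(x) = 2x^2 - 8
  (-4)·L_2(x) = -(1/2)x^2 - x
Adding term by term: (9/8)x^2 - (1/4)x - 8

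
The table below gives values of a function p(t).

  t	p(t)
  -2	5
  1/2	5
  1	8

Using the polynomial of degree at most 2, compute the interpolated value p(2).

L_0(2) = (3/2)·(1)/[(-5/2)·(-3)] = 1/5
L_1(2) = (4)·(1)/[(5/2)·(-1/2)] = -16/5
L_2(2) = (4)·(3/2)/[(3)·(1/2)] = 4
Sum: 5·(1/5) + 5·(-16/5) + 8·(4) = 17

17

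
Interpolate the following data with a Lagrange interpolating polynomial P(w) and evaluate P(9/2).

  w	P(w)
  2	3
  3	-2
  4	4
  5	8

Evaluate each Lagrange basis at w = 9/2:
L_0(9/2) = (3/2)·(1/2)·(-1/2)/[(-1)·(-2)·(-3)] = 1/16
L_1(9/2) = (5/2)·(1/2)·(-1/2)/[(1)·(-1)·(-2)] = -5/16
L_2(9/2) = (5/2)·(3/2)·(-1/2)/[(2)·(1)·(-1)] = 15/16
L_3(9/2) = (5/2)·(3/2)·(1/2)/[(3)·(2)·(1)] = 5/16
Sum: 3·(1/16) + (-2)·(-5/16) + 4·(15/16) + 8·(5/16) = 113/16

113/16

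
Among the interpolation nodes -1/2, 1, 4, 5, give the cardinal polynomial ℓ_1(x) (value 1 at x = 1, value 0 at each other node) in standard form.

ℓ_1(x) = (x + 1/2)(x - 4)(x - 5) / [(3/2)·(-3)·(-4)]
       = (x^3 - (17/2)x^2 + (31/2)x + 10) / (18)

ℓ_1(x) = (1/18)x^3 - (17/36)x^2 + (31/36)x + 5/9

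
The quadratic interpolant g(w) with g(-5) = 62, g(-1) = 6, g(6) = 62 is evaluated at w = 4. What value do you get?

Using Newton's divided-difference form:
g[-5,-1] = (6 - 62) / (-1 - (-5)) = -14
g[-1,6] = (62 - 6) / (6 - (-1)) = 8
g[-5,-1,6] = (8 - (-14)) / (6 - (-5)) = 2
g(4) = 62 + (-14)·(9) + 2·(9)·(5) = 26

26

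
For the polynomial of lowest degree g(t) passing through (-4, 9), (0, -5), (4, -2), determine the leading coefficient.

The leading coefficient equals the top divided difference g[-4,0,4].
g[-4,0] = (-5 - 9) / (0 - (-4)) = -7/2
g[0,4] = (-2 - (-5)) / (4 - 0) = 3/4
g[-4,0,4] = (3/4 - (-7/2)) / (4 - (-4)) = 17/32

17/32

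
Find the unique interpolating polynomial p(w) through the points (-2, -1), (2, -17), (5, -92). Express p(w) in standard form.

p(w) = -3w^2 - 4w + 3

Newton's divided differences:
p[-2,2] = (-17 - (-1)) / (2 - (-2)) = -4
p[2,5] = (-92 - (-17)) / (5 - 2) = -25
p[-2,2,5] = (-25 - (-4)) / (5 - (-2)) = -3
p(w) = -1 + (-4)·(w + 2) + (-3)·(w + 2)(w - 2)
Expanding: p(w) = -3w^2 - 4w + 3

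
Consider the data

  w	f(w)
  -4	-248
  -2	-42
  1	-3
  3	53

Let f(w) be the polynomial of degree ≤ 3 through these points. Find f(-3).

Using Newton's divided-difference form:
f[-4,-2] = (-42 - (-248)) / (-2 - (-4)) = 103
f[-2,1] = (-3 - (-42)) / (1 - (-2)) = 13
f[1,3] = (53 - (-3)) / (3 - 1) = 28
f[-4,-2,1] = (13 - 103) / (1 - (-4)) = -18
f[-2,1,3] = (28 - 13) / (3 - (-2)) = 3
f[-4,-2,1,3] = (3 - (-18)) / (3 - (-4)) = 3
f(-3) = -248 + 103·(1) + (-18)·(1)·(-1) + 3·(1)·(-1)·(-4) = -115

-115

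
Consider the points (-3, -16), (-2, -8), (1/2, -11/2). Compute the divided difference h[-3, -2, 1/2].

-2

h[-3,-2] = (-8 - (-16)) / (-2 - (-3)) = 8
h[-2,1/2] = (-11/2 - (-8)) / (1/2 - (-2)) = 1
h[-3,-2,1/2] = (1 - 8) / (1/2 - (-3)) = -2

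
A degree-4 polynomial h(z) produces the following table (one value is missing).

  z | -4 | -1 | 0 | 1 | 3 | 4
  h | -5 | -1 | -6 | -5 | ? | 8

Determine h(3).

The 5 known values determine h uniquely (degree ≤ 4).
L_0(3) = (4)·(3)·(2)·(-1)/[(-3)·(-4)·(-5)·(-8)] = -1/20
L_1(3) = (7)·(3)·(2)·(-1)/[(3)·(-1)·(-2)·(-5)] = 7/5
L_2(3) = (7)·(4)·(2)·(-1)/[(4)·(1)·(-1)·(-4)] = -7/2
L_3(3) = (7)·(4)·(3)·(-1)/[(5)·(2)·(1)·(-3)] = 14/5
L_4(3) = (7)·(4)·(3)·(2)/[(8)·(5)·(4)·(3)] = 7/20
Sum: (-5)·(-1/20) + (-1)·(7/5) + (-6)·(-7/2) + (-5)·(14/5) + 8·(7/20) = 173/20

173/20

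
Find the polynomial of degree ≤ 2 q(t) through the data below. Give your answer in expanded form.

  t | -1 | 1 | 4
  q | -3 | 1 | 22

Newton's divided differences:
q[-1,1] = (1 - (-3)) / (1 - (-1)) = 2
q[1,4] = (22 - 1) / (4 - 1) = 7
q[-1,1,4] = (7 - 2) / (4 - (-1)) = 1
q(t) = -3 + 2·(t + 1) + 1·(t + 1)(t - 1)
Expanding: q(t) = t^2 + 2t - 2

q(t) = t^2 + 2t - 2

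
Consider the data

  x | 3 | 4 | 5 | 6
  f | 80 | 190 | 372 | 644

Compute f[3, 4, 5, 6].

f[3,4] = (190 - 80) / (4 - 3) = 110
f[4,5] = (372 - 190) / (5 - 4) = 182
f[5,6] = (644 - 372) / (6 - 5) = 272
f[3,4,5] = (182 - 110) / (5 - 3) = 36
f[4,5,6] = (272 - 182) / (6 - 4) = 45
f[3,4,5,6] = (45 - 36) / (6 - 3) = 3

3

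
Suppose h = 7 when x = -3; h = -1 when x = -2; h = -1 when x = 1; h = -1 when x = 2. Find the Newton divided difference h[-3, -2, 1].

2

h[-3,-2] = (-1 - 7) / (-2 - (-3)) = -8
h[-2,1] = (-1 - (-1)) / (1 - (-2)) = 0
h[-3,-2,1] = (0 - (-8)) / (1 - (-3)) = 2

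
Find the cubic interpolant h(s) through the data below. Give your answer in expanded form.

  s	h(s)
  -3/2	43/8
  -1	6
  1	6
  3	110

Newton's divided differences:
h[-3/2,-1] = (6 - 43/8) / (-1 - (-3/2)) = 5/4
h[-1,1] = (6 - 6) / (1 - (-1)) = 0
h[1,3] = (110 - 6) / (3 - 1) = 52
h[-3/2,-1,1] = (0 - 5/4) / (1 - (-3/2)) = -1/2
h[-1,1,3] = (52 - 0) / (3 - (-1)) = 13
h[-3/2,-1,1,3] = (13 - (-1/2)) / (3 - (-3/2)) = 3
h(s) = 43/8 + (5/4)·(s + 3/2) + (-1/2)·(s + 3/2)(s + 1) + 3·(s + 3/2)(s + 1)(s - 1)
Expanding: h(s) = 3s^3 + 4s^2 - 3s + 2

h(s) = 3s^3 + 4s^2 - 3s + 2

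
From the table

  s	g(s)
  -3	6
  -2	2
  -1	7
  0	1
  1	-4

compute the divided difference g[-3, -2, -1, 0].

-10/3

g[-3,-2] = (2 - 6) / (-2 - (-3)) = -4
g[-2,-1] = (7 - 2) / (-1 - (-2)) = 5
g[-1,0] = (1 - 7) / (0 - (-1)) = -6
g[-3,-2,-1] = (5 - (-4)) / (-1 - (-3)) = 9/2
g[-2,-1,0] = (-6 - 5) / (0 - (-2)) = -11/2
g[-3,-2,-1,0] = (-11/2 - 9/2) / (0 - (-3)) = -10/3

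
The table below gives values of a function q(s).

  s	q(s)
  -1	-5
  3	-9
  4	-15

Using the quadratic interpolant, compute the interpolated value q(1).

Evaluate each Lagrange basis at s = 1:
L_0(1) = (-2)·(-3)/[(-4)·(-5)] = 3/10
L_1(1) = (2)·(-3)/[(4)·(-1)] = 3/2
L_2(1) = (2)·(-2)/[(5)·(1)] = -4/5
Sum: (-5)·(3/10) + (-9)·(3/2) + (-15)·(-4/5) = -3

-3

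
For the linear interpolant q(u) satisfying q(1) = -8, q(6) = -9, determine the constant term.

-39/5

Build the Lagrange basis polynomials:
L_0(u) = (u - 6) / [-5] = -(1/5)u + 6/5
L_1(u) = (u - 1) / [5] = (1/5)u - 1/5
q(u) = (-8)·L_0 + (-9)·L_1
Only the constant term is needed; take it from each L_i and combine:
(-8)·(6/5) + (-9)·(-1/5) = -39/5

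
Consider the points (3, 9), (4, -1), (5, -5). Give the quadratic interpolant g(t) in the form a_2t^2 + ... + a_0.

Newton's divided differences:
g[3,4] = (-1 - 9) / (4 - 3) = -10
g[4,5] = (-5 - (-1)) / (5 - 4) = -4
g[3,4,5] = (-4 - (-10)) / (5 - 3) = 3
g(t) = 9 + (-10)·(t - 3) + 3·(t - 3)(t - 4)
Expanding: g(t) = 3t^2 - 31t + 75

g(t) = 3t^2 - 31t + 75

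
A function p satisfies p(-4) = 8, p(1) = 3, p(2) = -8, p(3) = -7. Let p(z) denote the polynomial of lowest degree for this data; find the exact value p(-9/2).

Using Newton's divided-difference form:
p[-4,1] = (3 - 8) / (1 - (-4)) = -1
p[1,2] = (-8 - 3) / (2 - 1) = -11
p[2,3] = (-7 - (-8)) / (3 - 2) = 1
p[-4,1,2] = (-11 - (-1)) / (2 - (-4)) = -5/3
p[1,2,3] = (1 - (-11)) / (3 - 1) = 6
p[-4,1,2,3] = (6 - (-5/3)) / (3 - (-4)) = 23/21
p(-9/2) = 8 + (-1)·(-1/2) + (-5/3)·(-1/2)·(-11/2) + (23/21)·(-1/2)·(-11/2)·(-13/2) = -877/56

-877/56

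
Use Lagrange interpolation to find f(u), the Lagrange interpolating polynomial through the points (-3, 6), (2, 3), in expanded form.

Build the Lagrange basis polynomials:
L_0(u) = (u - 2) / [-5] = -(1/5)u + 2/5
L_1(u) = (u + 3) / [5] = (1/5)u + 3/5
f(u) = 6·L_0 + 3·L_1
  6·L_0(u) = -(6/5)u + 12/5
  3·L_1(u) = (3/5)u + 9/5
Adding term by term: -(3/5)u + 21/5

f(u) = -(3/5)u + 21/5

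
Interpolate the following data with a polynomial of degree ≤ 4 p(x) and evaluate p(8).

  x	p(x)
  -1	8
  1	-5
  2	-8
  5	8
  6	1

Evaluate each Lagrange basis at x = 8:
L_0(8) = (7)·(6)·(3)·(2)/[(-2)·(-3)·(-6)·(-7)] = 1
L_1(8) = (9)·(6)·(3)·(2)/[(2)·(-1)·(-4)·(-5)] = -81/10
L_2(8) = (9)·(7)·(3)·(2)/[(3)·(1)·(-3)·(-4)] = 21/2
L_3(8) = (9)·(7)·(6)·(2)/[(6)·(4)·(3)·(-1)] = -21/2
L_4(8) = (9)·(7)·(6)·(3)/[(7)·(5)·(4)·(1)] = 81/10
Sum: 8·(1) + (-5)·(-81/10) + (-8)·(21/2) + 8·(-21/2) + 1·(81/10) = -557/5

-557/5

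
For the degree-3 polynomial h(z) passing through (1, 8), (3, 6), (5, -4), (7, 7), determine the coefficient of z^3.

29/48

Build the Lagrange basis polynomials:
L_0(z) = (z - 3)(z - 5)(z - 7) / [-48] = -(1/48)z^3 + (5/16)z^2 - (71/48)z + 35/16
L_1(z) = (z - 1)(z - 5)(z - 7) / [16] = (1/16)z^3 - (13/16)z^2 + (47/16)z - 35/16
L_2(z) = (z - 1)(z - 3)(z - 7) / [-16] = -(1/16)z^3 + (11/16)z^2 - (31/16)z + 21/16
L_3(z) = (z - 1)(z - 3)(z - 5) / [48] = (1/48)z^3 - (3/16)z^2 + (23/48)z - 5/16
h(z) = 8·L_0 + 6·L_1 + (-4)·L_2 + 7·L_3
Only the coefficient of z^3 is needed; take it from each L_i and combine:
8·(-1/48) + 6·(1/16) + (-4)·(-1/16) + 7·(1/48) = 29/48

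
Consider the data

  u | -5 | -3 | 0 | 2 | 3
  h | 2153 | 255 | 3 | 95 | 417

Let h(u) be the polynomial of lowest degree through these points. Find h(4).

1235

Evaluate each Lagrange basis at u = 4:
L_0(4) = (7)·(4)·(2)·(1)/[(-2)·(-5)·(-7)·(-8)] = 1/10
L_1(4) = (9)·(4)·(2)·(1)/[(2)·(-3)·(-5)·(-6)] = -2/5
L_2(4) = (9)·(7)·(2)·(1)/[(5)·(3)·(-2)·(-3)] = 7/5
L_3(4) = (9)·(7)·(4)·(1)/[(7)·(5)·(2)·(-1)] = -18/5
L_4(4) = (9)·(7)·(4)·(2)/[(8)·(6)·(3)·(1)] = 7/2
Sum: 2153·(1/10) + 255·(-2/5) + 3·(7/5) + 95·(-18/5) + 417·(7/2) = 1235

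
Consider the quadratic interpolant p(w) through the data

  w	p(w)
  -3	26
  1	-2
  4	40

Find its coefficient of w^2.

The leading coefficient equals the top divided difference p[-3,1,4].
p[-3,1] = (-2 - 26) / (1 - (-3)) = -7
p[1,4] = (40 - (-2)) / (4 - 1) = 14
p[-3,1,4] = (14 - (-7)) / (4 - (-3)) = 3

3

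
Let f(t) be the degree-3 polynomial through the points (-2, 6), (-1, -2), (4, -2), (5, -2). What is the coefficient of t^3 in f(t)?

-4/21

The leading coefficient equals the top divided difference f[-2,-1,4,5].
f[-2,-1] = (-2 - 6) / (-1 - (-2)) = -8
f[-1,4] = (-2 - (-2)) / (4 - (-1)) = 0
f[4,5] = (-2 - (-2)) / (5 - 4) = 0
f[-2,-1,4] = (0 - (-8)) / (4 - (-2)) = 4/3
f[-1,4,5] = (0 - 0) / (5 - (-1)) = 0
f[-2,-1,4,5] = (0 - 4/3) / (5 - (-2)) = -4/21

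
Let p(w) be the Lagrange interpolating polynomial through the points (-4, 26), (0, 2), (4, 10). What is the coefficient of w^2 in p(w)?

1

The leading coefficient equals the top divided difference p[-4,0,4].
p[-4,0] = (2 - 26) / (0 - (-4)) = -6
p[0,4] = (10 - 2) / (4 - 0) = 2
p[-4,0,4] = (2 - (-6)) / (4 - (-4)) = 1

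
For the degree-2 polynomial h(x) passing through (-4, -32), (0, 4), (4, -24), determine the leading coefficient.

The leading coefficient equals the top divided difference h[-4,0,4].
h[-4,0] = (4 - (-32)) / (0 - (-4)) = 9
h[0,4] = (-24 - 4) / (4 - 0) = -7
h[-4,0,4] = (-7 - 9) / (4 - (-4)) = -2

-2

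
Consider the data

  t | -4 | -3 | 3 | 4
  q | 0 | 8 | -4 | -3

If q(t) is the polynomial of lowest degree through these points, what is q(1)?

15/7

Using Newton's divided-difference form:
q[-4,-3] = (8 - 0) / (-3 - (-4)) = 8
q[-3,3] = (-4 - 8) / (3 - (-3)) = -2
q[3,4] = (-3 - (-4)) / (4 - 3) = 1
q[-4,-3,3] = (-2 - 8) / (3 - (-4)) = -10/7
q[-3,3,4] = (1 - (-2)) / (4 - (-3)) = 3/7
q[-4,-3,3,4] = (3/7 - (-10/7)) / (4 - (-4)) = 13/56
q(1) = 0 + 8·(5) + (-10/7)·(5)·(4) + (13/56)·(5)·(4)·(-2) = 15/7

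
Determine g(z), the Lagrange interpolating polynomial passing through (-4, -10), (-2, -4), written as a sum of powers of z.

g(z) = 3z + 2

Build the Lagrange basis polynomials:
L_0(z) = (z + 2) / [-2] = -(1/2)z - 1
L_1(z) = (z + 4) / [2] = (1/2)z + 2
g(z) = (-10)·L_0 + (-4)·L_1
  (-10)·L_0(z) = 5z + 10
  (-4)·L_1(z) = -2z - 8
Adding term by term: 3z + 2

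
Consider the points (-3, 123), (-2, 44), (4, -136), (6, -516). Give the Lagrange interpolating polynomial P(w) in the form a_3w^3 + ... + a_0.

P(w) = -3w^3 + 4w^2 - 2w

L_0(w) = (w + 2)(w - 4)(w - 6) / [-63] = -(1/63)w^3 + (8/63)w^2 - (4/63)w - 16/21
L_1(w) = (w + 3)(w - 4)(w - 6) / [48] = (1/48)w^3 - (7/48)w^2 - (1/8)w + 3/2
L_2(w) = (w + 3)(w + 2)(w - 6) / [-84] = -(1/84)w^3 + (1/84)w^2 + (2/7)w + 3/7
L_3(w) = (w + 3)(w + 2)(w - 4) / [144] = (1/144)w^3 + (1/144)w^2 - (7/72)w - 1/6
P(w) = 123·L_0 + 44·L_1 + (-136)·L_2 + (-516)·L_3
  123·L_0(w) = -(41/21)w^3 + (328/21)w^2 - (164/21)w - 656/7
  44·L_1(w) = (11/12)w^3 - (77/12)w^2 - (11/2)w + 66
  (-136)·L_2(w) = (34/21)w^3 - (34/21)w^2 - (272/7)w - 408/7
  (-516)·L_3(w) = -(43/12)w^3 - (43/12)w^2 + (301/6)w + 86
Adding term by term: -3w^3 + 4w^2 - 2w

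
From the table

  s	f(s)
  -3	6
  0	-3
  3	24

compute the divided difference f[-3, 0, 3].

f[-3,0] = (-3 - 6) / (0 - (-3)) = -3
f[0,3] = (24 - (-3)) / (3 - 0) = 9
f[-3,0,3] = (9 - (-3)) / (3 - (-3)) = 2

2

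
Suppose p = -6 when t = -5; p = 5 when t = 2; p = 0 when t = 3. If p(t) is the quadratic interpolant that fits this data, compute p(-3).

75/14

L_0(-3) = (-5)·(-6)/[(-7)·(-8)] = 15/28
L_1(-3) = (2)·(-6)/[(7)·(-1)] = 12/7
L_2(-3) = (2)·(-5)/[(8)·(1)] = -5/4
Sum: (-6)·(15/28) + 5·(12/7) + 0 = 75/14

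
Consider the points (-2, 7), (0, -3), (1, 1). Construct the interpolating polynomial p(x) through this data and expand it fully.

p(x) = 3x^2 + x - 3

L_0(x) = x(x - 1) / [6] = (1/6)x^2 - (1/6)x
L_1(x) = (x + 2)(x - 1) / [-2] = -(1/2)x^2 - (1/2)x + 1
L_2(x) = (x + 2)x / [3] = (1/3)x^2 + (2/3)x
p(x) = 7·L_0 + (-3)·L_1 + 1·L_2
  7·L_0(x) = (7/6)x^2 - (7/6)x
  (-3)·L_1(x) = (3/2)x^2 + (3/2)x - 3
  1·L_2(x) = (1/3)x^2 + (2/3)x
Adding term by term: 3x^2 + x - 3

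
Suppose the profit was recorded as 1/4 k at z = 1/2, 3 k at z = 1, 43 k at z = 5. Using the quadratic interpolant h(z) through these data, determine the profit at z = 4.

30

Evaluate each Lagrange basis at z = 4:
L_0(4) = (3)·(-1)/[(-1/2)·(-9/2)] = -4/3
L_1(4) = (7/2)·(-1)/[(1/2)·(-4)] = 7/4
L_2(4) = (7/2)·(3)/[(9/2)·(4)] = 7/12
Sum: 1/4·(-4/3) + 3·(7/4) + 43·(7/12) = 30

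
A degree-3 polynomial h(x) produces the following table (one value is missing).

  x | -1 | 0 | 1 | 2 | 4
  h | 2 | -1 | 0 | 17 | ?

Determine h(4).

The 4 known values determine h uniquely (degree ≤ 3).
Evaluate each Lagrange basis at x = 4:
L_0(4) = (4)·(3)·(2)/[(-1)·(-2)·(-3)] = -4
L_1(4) = (5)·(3)·(2)/[(1)·(-1)·(-2)] = 15
L_2(4) = (5)·(4)·(2)/[(2)·(1)·(-1)] = -20
L_3(4) = (5)·(4)·(3)/[(3)·(2)·(1)] = 10
Sum: 2·(-4) + (-1)·(15) + 0 + 17·(10) = 147

147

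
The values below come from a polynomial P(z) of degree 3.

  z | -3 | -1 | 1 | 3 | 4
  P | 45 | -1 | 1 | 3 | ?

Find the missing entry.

-11

The 4 known values determine P uniquely (degree ≤ 3).
L_0(4) = (5)·(3)·(1)/[(-2)·(-4)·(-6)] = -5/16
L_1(4) = (7)·(3)·(1)/[(2)·(-2)·(-4)] = 21/16
L_2(4) = (7)·(5)·(1)/[(4)·(2)·(-2)] = -35/16
L_3(4) = (7)·(5)·(3)/[(6)·(4)·(2)] = 35/16
Sum: 45·(-5/16) + (-1)·(21/16) + 1·(-35/16) + 3·(35/16) = -11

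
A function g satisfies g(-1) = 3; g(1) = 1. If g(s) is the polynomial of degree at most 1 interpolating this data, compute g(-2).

4

Evaluate each Lagrange basis at s = -2:
L_0(-2) = (-3)/[(-2)] = 3/2
L_1(-2) = (-1)/[(2)] = -1/2
Sum: 3·(3/2) + 1·(-1/2) = 4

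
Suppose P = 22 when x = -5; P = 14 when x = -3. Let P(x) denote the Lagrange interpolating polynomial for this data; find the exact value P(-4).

Evaluate each Lagrange basis at x = -4:
L_0(-4) = (-1)/[(-2)] = 1/2
L_1(-4) = (1)/[(2)] = 1/2
Sum: 22·(1/2) + 14·(1/2) = 18

18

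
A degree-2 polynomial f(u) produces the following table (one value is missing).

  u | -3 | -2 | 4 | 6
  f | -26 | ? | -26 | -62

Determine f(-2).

The 3 known values determine f uniquely (degree ≤ 2).
Evaluate each Lagrange basis at u = -2:
L_0(-2) = (-6)·(-8)/[(-7)·(-9)] = 16/21
L_1(-2) = (1)·(-8)/[(7)·(-2)] = 4/7
L_2(-2) = (1)·(-6)/[(9)·(2)] = -1/3
Sum: (-26)·(16/21) + (-26)·(4/7) + (-62)·(-1/3) = -14

-14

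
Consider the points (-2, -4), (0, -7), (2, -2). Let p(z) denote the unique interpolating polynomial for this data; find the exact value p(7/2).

7

Evaluate each Lagrange basis at z = 7/2:
L_0(7/2) = (7/2)·(3/2)/[(-2)·(-4)] = 21/32
L_1(7/2) = (11/2)·(3/2)/[(2)·(-2)] = -33/16
L_2(7/2) = (11/2)·(7/2)/[(4)·(2)] = 77/32
Sum: (-4)·(21/32) + (-7)·(-33/16) + (-2)·(77/32) = 7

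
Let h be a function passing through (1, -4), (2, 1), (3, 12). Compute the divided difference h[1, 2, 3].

h[1,2] = (1 - (-4)) / (2 - 1) = 5
h[2,3] = (12 - 1) / (3 - 2) = 11
h[1,2,3] = (11 - 5) / (3 - 1) = 3

3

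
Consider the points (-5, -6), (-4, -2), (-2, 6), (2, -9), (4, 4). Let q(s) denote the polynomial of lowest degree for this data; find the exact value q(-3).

L_0(-3) = (1)·(-1)·(-5)·(-7)/[(-1)·(-3)·(-7)·(-9)] = -5/27
L_1(-3) = (2)·(-1)·(-5)·(-7)/[(1)·(-2)·(-6)·(-8)] = 35/48
L_2(-3) = (2)·(1)·(-5)·(-7)/[(3)·(2)·(-4)·(-6)] = 35/72
L_3(-3) = (2)·(1)·(-1)·(-7)/[(7)·(6)·(4)·(-2)] = -1/24
L_4(-3) = (2)·(1)·(-1)·(-5)/[(9)·(8)·(6)·(2)] = 5/432
Sum: (-6)·(-5/27) + (-2)·(35/48) + 6·(35/72) + (-9)·(-1/24) + 4·(5/432) = 323/108

323/108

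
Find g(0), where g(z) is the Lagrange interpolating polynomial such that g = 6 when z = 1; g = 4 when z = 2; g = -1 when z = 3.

5

Evaluate each Lagrange basis at z = 0:
L_0(0) = (-2)·(-3)/[(-1)·(-2)] = 3
L_1(0) = (-1)·(-3)/[(1)·(-1)] = -3
L_2(0) = (-1)·(-2)/[(2)·(1)] = 1
Sum: 6·(3) + 4·(-3) + (-1)·(1) = 5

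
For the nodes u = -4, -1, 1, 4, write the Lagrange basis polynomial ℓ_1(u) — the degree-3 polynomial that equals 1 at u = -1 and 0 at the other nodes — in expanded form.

ℓ_1(u) = (u + 4)(u - 1)(u - 4) / [(3)·(-2)·(-5)]
       = (u^3 - u^2 - 16u + 16) / (30)

ℓ_1(u) = (1/30)u^3 - (1/30)u^2 - (8/15)u + 8/15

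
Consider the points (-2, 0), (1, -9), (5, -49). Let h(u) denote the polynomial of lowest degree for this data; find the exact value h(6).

Using Newton's divided-difference form:
h[-2,1] = (-9 - 0) / (1 - (-2)) = -3
h[1,5] = (-49 - (-9)) / (5 - 1) = -10
h[-2,1,5] = (-10 - (-3)) / (5 - (-2)) = -1
h(6) = 0 + (-3)·(8) + (-1)·(8)·(5) = -64

-64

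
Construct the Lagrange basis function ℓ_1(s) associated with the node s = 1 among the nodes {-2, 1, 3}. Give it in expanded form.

ℓ_1(s) = (s + 2)(s - 3) / [(3)·(-2)]
       = (s^2 - s - 6) / (-6)

ℓ_1(s) = -(1/6)s^2 + (1/6)s + 1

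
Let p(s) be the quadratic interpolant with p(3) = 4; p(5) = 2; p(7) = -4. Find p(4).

7/2

L_0(4) = (-1)·(-3)/[(-2)·(-4)] = 3/8
L_1(4) = (1)·(-3)/[(2)·(-2)] = 3/4
L_2(4) = (1)·(-1)/[(4)·(2)] = -1/8
Sum: 4·(3/8) + 2·(3/4) + (-4)·(-1/8) = 7/2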